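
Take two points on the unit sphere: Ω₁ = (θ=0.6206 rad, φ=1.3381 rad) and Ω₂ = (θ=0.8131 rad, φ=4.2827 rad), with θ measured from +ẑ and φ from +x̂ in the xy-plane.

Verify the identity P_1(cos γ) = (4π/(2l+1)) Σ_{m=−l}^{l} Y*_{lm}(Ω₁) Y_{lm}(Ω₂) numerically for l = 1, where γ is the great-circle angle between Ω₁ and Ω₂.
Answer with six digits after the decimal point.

0.144837

Expand P_1 via completeness: Σ_{m} conj(Y_{1,m}) at Ω₁ times Y_{1,m} at Ω₂ —
  term(m=-1) = -0.04945 - 0.00987j   from Y*(Ω₁)=0.04633 + 0.19550j, Y(Ω₂)=-0.10455 + 0.22816j
  term(m=+0) = 0.13347 + 0.00000j   from Y*(Ω₁)=0.39749 + 0.00000j, Y(Ω₂)=0.33579 + 0.00000j
  term(m=+1) = -0.04945 + 0.00987j   from Y*(Ω₁)=-0.04633 + 0.19550j, Y(Ω₂)=0.10455 + 0.22816j
Σ over m = 0.03458 + 0.00000j; ×(4π/3) → 0.14484 + 0.00000j. Real part: 0.144837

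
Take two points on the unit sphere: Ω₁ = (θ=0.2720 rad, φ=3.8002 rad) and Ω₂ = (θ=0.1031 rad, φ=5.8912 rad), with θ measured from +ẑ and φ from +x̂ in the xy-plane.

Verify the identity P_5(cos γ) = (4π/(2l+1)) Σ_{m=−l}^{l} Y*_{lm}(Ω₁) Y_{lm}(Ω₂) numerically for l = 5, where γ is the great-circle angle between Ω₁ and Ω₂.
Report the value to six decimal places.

Term-by-term m-sum for l=5 (normalisation 4π/11 = 1.142397):
  m=-5: +0.000642+0.000098i × -0.000002+0.000005i = -0.000000+0.000000i  (running Σ = -0.000000+0.000000i)
  m=-4: -0.006438+0.003577i × +0.000000+0.000164i = -0.000001-0.000001i  (running Σ = -0.000001-0.000001i)
  m=-3: +0.019429-0.045319i × +0.001147+0.002752i = +0.000147+0.000001i  (running Σ = +0.000146+0.000000i)
  m=-2: +0.052719+0.203420i × +0.024886+0.024815i = -0.003736+0.006371i  (running Σ = -0.003590+0.006371i)
  m=-1: -0.414314-0.320628i × +0.234737+0.097035i = -0.066143-0.115466i  (running Σ = -0.069732-0.109095i)
  m=0: +0.482851-0.000000i × +0.862456+0.000000i = +0.416438+0.000000i  (running Σ = +0.346706-0.109095i)
  m=1: +0.414314-0.320628i × -0.234737+0.097035i = -0.066143+0.115466i  (running Σ = +0.280563+0.006371i)
  m=2: +0.052719-0.203420i × +0.024886-0.024815i = -0.003736-0.006371i  (running Σ = +0.276827+0.000000i)
  m=3: -0.019429-0.045319i × -0.001147+0.002752i = +0.000147-0.000001i  (running Σ = +0.276974-0.000001i)
  m=4: -0.006438-0.003577i × +0.000000-0.000164i = -0.000001+0.000001i  (running Σ = +0.276973+0.000000i)
  m=5: -0.000642+0.000098i × +0.000002+0.000005i = -0.000000-0.000000i  (running Σ = +0.276973-0.000000i)
Σ over m = +0.276973-0.000000i; ×(4π/11) → +0.316414-0.000000i. Real part: 0.316414

0.316414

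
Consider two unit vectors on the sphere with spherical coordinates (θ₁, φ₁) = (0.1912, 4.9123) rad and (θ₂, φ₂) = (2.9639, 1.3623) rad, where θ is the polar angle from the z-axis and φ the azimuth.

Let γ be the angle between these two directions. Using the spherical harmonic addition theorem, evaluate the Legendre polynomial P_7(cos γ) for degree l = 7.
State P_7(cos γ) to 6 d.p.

Summing Y*_{l m}(θ₁,φ₁)·Y_{l m}(θ₂,φ₂) over m ∈ [−7, 7]; prefactor 4π/(2·7+1) = 0.837758:
  [-7]  conj(Y_{7,-7})(Ω₁) = -0.00000 + 0.00000j ; Y_{7,-7}(Ω₂) = -0.00000 + 0.00000j ; Δ = 0.00000 - 0.00000j
  [-6]  conj(Y_{7,-6})(Ω₁) = -0.00003 - 0.00008j ; Y_{7,-6}(Ω₂) = 0.00002 + 0.00005j ; Δ = 0.00000 - 0.00000j
  [-5]  conj(Y_{7,-5})(Ω₁) = 0.00088 - 0.00057j ; Y_{7,-5}(Ω₂) = 0.00063 - 0.00037j ; Δ = 0.00000 - 0.00000j
  [-4]  conj(Y_{7,-4})(Ω₁) = 0.00624 + 0.00642j ; Y_{7,-4}(Ω₂) = -0.00455 - 0.00501j ; Δ = 0.00000 - 0.00006j
  [-3]  conj(Y_{7,-3})(Ω₁) = -0.03096 + 0.04528j ; Y_{7,-3}(Ω₂) = -0.02621 + 0.03629j ; Δ = -0.00083 - 0.00231j
  [-2]  conj(Y_{7,-2})(Ω₁) = -0.21375 - 0.09033j ; Y_{7,-2}(Ω₂) = 0.18758 + 0.08309j ; Δ = -0.03259 - 0.03470j
  [-1]  conj(Y_{7,-1})(Ω₁) = 0.11911 - 0.58783j ; Y_{7,-1}(Ω₂) = 0.11980 - 0.56624j ; Δ = -0.31859 - 0.13786j
  [+0]  conj(Y_{7,0})(Ω₁) = 0.60027 + 0.00000j ; Y_{7,0}(Ω₂) = -0.65987 + 0.00000j ; Δ = -0.39610 + 0.00000j
  [+1]  conj(Y_{7,1})(Ω₁) = -0.11911 - 0.58783j ; Y_{7,1}(Ω₂) = -0.11980 - 0.56624j ; Δ = -0.31859 + 0.13786j
  [+2]  conj(Y_{7,2})(Ω₁) = -0.21375 + 0.09033j ; Y_{7,2}(Ω₂) = 0.18758 - 0.08309j ; Δ = -0.03259 + 0.03470j
  [+3]  conj(Y_{7,3})(Ω₁) = 0.03096 + 0.04528j ; Y_{7,3}(Ω₂) = 0.02621 + 0.03629j ; Δ = -0.00083 + 0.00231j
  [+4]  conj(Y_{7,4})(Ω₁) = 0.00624 - 0.00642j ; Y_{7,4}(Ω₂) = -0.00455 + 0.00501j ; Δ = 0.00000 + 0.00006j
  [+5]  conj(Y_{7,5})(Ω₁) = -0.00088 - 0.00057j ; Y_{7,5}(Ω₂) = -0.00063 - 0.00037j ; Δ = 0.00000 + 0.00000j
  [+6]  conj(Y_{7,6})(Ω₁) = -0.00003 + 0.00008j ; Y_{7,6}(Ω₂) = 0.00002 - 0.00005j ; Δ = 0.00000 + 0.00000j
  [+7]  conj(Y_{7,7})(Ω₁) = 0.00000 + 0.00000j ; Y_{7,7}(Ω₂) = 0.00000 + 0.00000j ; Δ = 0.00000 + 0.00000j
Σ over m = -1.10010 - 0.00000j; ×(4π/15) → -0.92162 - 0.00000j. Real part: -0.921618

-0.921618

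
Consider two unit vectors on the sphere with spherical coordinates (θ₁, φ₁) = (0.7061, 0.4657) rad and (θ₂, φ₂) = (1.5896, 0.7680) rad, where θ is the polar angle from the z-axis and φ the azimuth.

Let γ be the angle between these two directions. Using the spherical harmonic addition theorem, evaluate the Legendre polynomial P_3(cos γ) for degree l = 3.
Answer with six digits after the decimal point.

Expand P_3 via completeness: Σ_{m} conj(Y_{3,m}) at Ω₁ times Y_{3,m} at Ω₂ —
  m=-3: 0.01970 + 0.11227j × -0.27908 - 0.30985j = 0.02929 - 0.03744j  (running Σ = 0.02929 - 0.03744j)
  m=-2: 0.19537 + 0.26273j × -0.00067 + 0.01920j = -0.00517 + 0.00357j  (running Σ = 0.02411 - 0.03386j)
  m=-1: 0.35504 + 0.17843j × -0.23201 + 0.22408j = -0.12235 + 0.03816j  (running Σ = -0.09824 + 0.00430j)
  m=0: -0.02986 + 0.00000j × 0.02104 + 0.00000j = -0.00063 + 0.00000j  (running Σ = -0.09887 + 0.00430j)
  m=1: -0.35504 + 0.17843j × 0.23201 + 0.22408j = -0.12235 - 0.03816j  (running Σ = -0.22122 - 0.03386j)
  m=2: 0.19537 - 0.26273j × -0.00067 - 0.01920j = -0.00517 - 0.00357j  (running Σ = -0.22640 - 0.03744j)
  m=3: -0.01970 + 0.11227j × 0.27908 - 0.30985j = 0.02929 + 0.03744j  (running Σ = -0.19711 + 0.00000j)
Total Σ_m = -0.19711 + 0.00000j. Multiply by 1.795196: -0.35385 + 0.00000j. P_3(cos γ) = -0.353848

-0.353848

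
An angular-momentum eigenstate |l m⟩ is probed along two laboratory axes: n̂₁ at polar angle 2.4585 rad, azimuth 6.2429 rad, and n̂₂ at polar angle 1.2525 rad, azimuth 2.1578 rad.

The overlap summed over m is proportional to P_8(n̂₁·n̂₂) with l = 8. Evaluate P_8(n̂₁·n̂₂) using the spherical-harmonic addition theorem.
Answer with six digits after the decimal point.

0.198897

Term-by-term m-sum for l=8 (normalisation 4π/17 = 0.739198):
  term(m=-8) = 0.00133 + 0.00423j   from Y*(Ω₁)=0.01232 - 0.00411j, Y(Ω₂)=-0.00558 + 0.34124j
  term(m=-7) = 0.02724 + 0.00907j   from Y*(Ω₁)=-0.06131 + 0.01776j, Y(Ω₂)=-0.37039 - 0.25523j
  term(m=-6) = 0.02012 - 0.01443j   from Y*(Ω₁)=0.18545 - 0.04572j, Y(Ω₂)=0.12033 - 0.04812j
  term(m=-5) = -0.00059 + 0.11461j   from Y*(Ω₁)=-0.37295 + 0.07615j, Y(Ω₂)=0.06176 - 0.29469j
  term(m=-4) = 0.09774 + 0.07163j   from Y*(Ω₁)=0.47081 - 0.07653j, Y(Ω₂)=0.17817 + 0.18110j
  term(m=-3) = -0.04632 + 0.01489j   from Y*(Ω₁)=-0.24916 + 0.03026j, Y(Ω₂)=0.19035 - 0.03665j
  term(m=-2) = 0.02043 - 0.06244j   from Y*(Ω₁)=-0.22627 + 0.01827j, Y(Ω₂)=-0.11184 + 0.26692j
  term(m=-1) = 0.03157 + 0.04354j   from Y*(Ω₁)=0.37677 - 0.01519j, Y(Ω₂)=0.07900 + 0.11876j
  term(m=+0) = -0.03397 + 0.00000j   from Y*(Ω₁)=0.11461 + 0.00000j, Y(Ω₂)=-0.29643 + 0.00000j
  term(m=+1) = 0.03157 - 0.04354j   from Y*(Ω₁)=-0.37677 - 0.01519j, Y(Ω₂)=-0.07900 + 0.11876j
  term(m=+2) = 0.02043 + 0.06244j   from Y*(Ω₁)=-0.22627 - 0.01827j, Y(Ω₂)=-0.11184 - 0.26692j
  term(m=+3) = -0.04632 - 0.01489j   from Y*(Ω₁)=0.24916 + 0.03026j, Y(Ω₂)=-0.19035 - 0.03665j
  term(m=+4) = 0.09774 - 0.07163j   from Y*(Ω₁)=0.47081 + 0.07653j, Y(Ω₂)=0.17817 - 0.18110j
  term(m=+5) = -0.00059 - 0.11461j   from Y*(Ω₁)=0.37295 + 0.07615j, Y(Ω₂)=-0.06176 - 0.29469j
  term(m=+6) = 0.02012 + 0.01443j   from Y*(Ω₁)=0.18545 + 0.04572j, Y(Ω₂)=0.12033 + 0.04812j
  term(m=+7) = 0.02724 - 0.00907j   from Y*(Ω₁)=0.06131 + 0.01776j, Y(Ω₂)=0.37039 - 0.25523j
  term(m=+8) = 0.00133 - 0.00423j   from Y*(Ω₁)=0.01232 + 0.00411j, Y(Ω₂)=-0.00558 - 0.34124j
Accumulated sum 0.26907 + 0.00000j; after 4π/(2l+1) scaling, 0.19890 + 0.00000j ⇒ P_8 = 0.198897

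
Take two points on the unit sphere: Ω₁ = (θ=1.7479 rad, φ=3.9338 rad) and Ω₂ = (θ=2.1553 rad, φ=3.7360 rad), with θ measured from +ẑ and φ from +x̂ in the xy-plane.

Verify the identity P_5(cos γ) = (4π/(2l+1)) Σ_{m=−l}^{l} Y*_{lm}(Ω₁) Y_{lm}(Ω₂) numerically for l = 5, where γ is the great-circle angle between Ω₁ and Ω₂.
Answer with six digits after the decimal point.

Expand P_5 via completeness: Σ_{m} conj(Y_{5,m}) at Ω₁ times Y_{5,m} at Ω₂ —
  term(m=-5) = (0.044140, 0.067108)   from Y*(Ω₁)=(0.292814, 0.313463), Y(Ω₂)=(0.184571, 0.031598)
  term(m=-4) = (0.066866, 0.067647)   from Y*(Ω₁)=(0.242688, 0.006612), Y(Ω₂)=(0.282908, 0.271032)
  term(m=-3) = (-0.068841, -0.046433)   from Y*(Ω₁)=(-0.171540, 0.164671), Y(Ω₂)=(0.073624, 0.341357)
  term(m=-2) = (0.013637, 0.005695)   from Y*(Ω₁)=(-0.003573, 0.262351), Y(Ω₂)=(0.020996, -0.052266)
  term(m=-1) = (-0.063634, -0.012754)   from Y*(Ω₁)=(-0.129675, -0.131453), Y(Ω₂)=(0.291189, -0.196831)
  term(m=+0) = (-0.008098, -0.000000)   from Y*(Ω₁)=(-0.265546, -0.000000), Y(Ω₂)=(0.030497, 0.000000)
  term(m=+1) = (-0.063634, 0.012754)   from Y*(Ω₁)=(0.129675, -0.131453), Y(Ω₂)=(-0.291189, -0.196831)
  term(m=+2) = (0.013637, -0.005695)   from Y*(Ω₁)=(-0.003573, -0.262351), Y(Ω₂)=(0.020996, 0.052266)
  term(m=+3) = (-0.068841, 0.046433)   from Y*(Ω₁)=(0.171540, 0.164671), Y(Ω₂)=(-0.073624, 0.341357)
  term(m=+4) = (0.066866, -0.067647)   from Y*(Ω₁)=(0.242688, -0.006612), Y(Ω₂)=(0.282908, -0.271032)
  term(m=+5) = (0.044140, -0.067108)   from Y*(Ω₁)=(-0.292814, 0.313463), Y(Ω₂)=(-0.184571, 0.031598)
Σ over m = (-0.023762, 0.000000); ×(4π/11) → (-0.027146, 0.000000). Real part: -0.027146

-0.027146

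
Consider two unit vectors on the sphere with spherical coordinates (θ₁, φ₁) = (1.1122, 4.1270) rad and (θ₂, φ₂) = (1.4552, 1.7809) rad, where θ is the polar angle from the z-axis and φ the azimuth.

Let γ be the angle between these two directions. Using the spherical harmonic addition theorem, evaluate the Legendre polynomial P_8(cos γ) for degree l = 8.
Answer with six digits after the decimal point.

0.138726

Term-by-term m-sum for l=8 (normalisation 4π/17 = 0.739198):
  m=-8: Y*=-0.00631 + 0.21531j  Y=-0.05365 - 0.48559j  product 0.10489 - 0.00849j
  m=-7: Y*=-0.34752 - 0.24531j  Y=0.22577 + 0.02267j  product -0.07290 - 0.06326j
  m=-6: Y*=0.35370 - 0.13749j  Y=0.08834 - 0.27563j  product -0.00665 - 0.10964j
  m=-5: Y*=0.00268 - 0.01231j  Y=0.22039 + 0.12627j  product 0.00215 - 0.00237j
  m=-4: Y*=0.24361 + 0.25085j  Y=0.14626 - 0.16330j  product 0.07659 - 0.00309j
  m=-3: Y*=-0.16371 + 0.03070j  Y=0.15486 + 0.21226j  product -0.03187 - 0.03000j
  m=-2: Y*=-0.10619 + 0.25114j  Y=0.17027 - 0.07608j  product 0.00103 + 0.05084j
  m=-1: Y*=-0.12492 - 0.18845j  Y=0.05537 + 0.25965j  product 0.04201 - 0.04287j
  m=+0: Y*=-0.24254 + 0.00000j  Y=0.17661 + 0.00000j  product -0.04284 + 0.00000j
  m=+1: Y*=0.12492 - 0.18845j  Y=-0.05537 + 0.25965j  product 0.04201 + 0.04287j
  m=+2: Y*=-0.10619 - 0.25114j  Y=0.17027 + 0.07608j  product 0.00103 - 0.05084j
  m=+3: Y*=0.16371 + 0.03070j  Y=-0.15486 + 0.21226j  product -0.03187 + 0.03000j
  m=+4: Y*=0.24361 - 0.25085j  Y=0.14626 + 0.16330j  product 0.07659 + 0.00309j
  m=+5: Y*=-0.00268 - 0.01231j  Y=-0.22039 + 0.12627j  product 0.00215 + 0.00237j
  m=+6: Y*=0.35370 + 0.13749j  Y=0.08834 + 0.27563j  product -0.00665 + 0.10964j
  m=+7: Y*=0.34752 - 0.24531j  Y=-0.22577 + 0.02267j  product -0.07290 + 0.06326j
  m=+8: Y*=-0.00631 - 0.21531j  Y=-0.05365 + 0.48559j  product 0.10489 + 0.00849j
Σ over m = 0.18767 + 0.00000j; ×(4π/17) → 0.13873 + 0.00000j. Real part: 0.138726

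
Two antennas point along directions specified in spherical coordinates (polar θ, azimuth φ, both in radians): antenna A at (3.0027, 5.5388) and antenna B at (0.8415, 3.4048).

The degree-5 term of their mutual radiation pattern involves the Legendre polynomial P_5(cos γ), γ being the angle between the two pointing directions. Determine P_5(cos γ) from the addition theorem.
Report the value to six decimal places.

0.386211

Term-by-term m-sum for l=5 (normalisation 4π/11 = 1.142397):
  [-5]  conj(Y_{5,-5})(Ω₁) = (-0.000020, 0.000013) ; Y_{5,-5}(Ω₂) = (-0.026960, 0.103526) ; Δ = (-0.000001, -0.000002)
  [-4]  conj(Y_{5,-4})(Ω₁) = (0.000527, 0.000087) ; Y_{5,-4}(Ω₂) = (0.149683, -0.262663) ; Δ = (0.000102, -0.000125)
  [-3]  conj(Y_{5,-3})(Ω₁) = (-0.004419, -0.005666) ; Y_{5,-3}(Ω₂) = (-0.302555, 0.305122) ; Δ = (0.003066, 0.000366)
  [-2]  conj(Y_{5,-2})(Ω₁) = (-0.005120, 0.062283) ; Y_{5,-2}(Ω₂) = (0.180258, -0.104750) ; Δ = (0.005601, 0.011763)
  [-1]  conj(Y_{5,-1})(Ω₁) = (0.243657, -0.224448) ; Y_{5,-1}(Ω₂) = (0.248132, -0.066861) ; Δ = (0.045452, -0.071984)
  [+0]  conj(Y_{5,0})(Ω₁) = (-0.804951, -0.000000) ; Y_{5,0}(Ω₂) = (-0.285272, 0.000000) ; Δ = (0.229630, 0.000000)
  [+1]  conj(Y_{5,1})(Ω₁) = (-0.243657, -0.224448) ; Y_{5,1}(Ω₂) = (-0.248132, -0.066861) ; Δ = (0.045452, 0.071984)
  [+2]  conj(Y_{5,2})(Ω₁) = (-0.005120, -0.062283) ; Y_{5,2}(Ω₂) = (0.180258, 0.104750) ; Δ = (0.005601, -0.011763)
  [+3]  conj(Y_{5,3})(Ω₁) = (0.004419, -0.005666) ; Y_{5,3}(Ω₂) = (0.302555, 0.305122) ; Δ = (0.003066, -0.000366)
  [+4]  conj(Y_{5,4})(Ω₁) = (0.000527, -0.000087) ; Y_{5,4}(Ω₂) = (0.149683, 0.262663) ; Δ = (0.000102, 0.000125)
  [+5]  conj(Y_{5,5})(Ω₁) = (0.000020, 0.000013) ; Y_{5,5}(Ω₂) = (0.026960, 0.103526) ; Δ = (-0.000001, 0.000002)
Total Σ_m = (0.338071, 0.000000). Multiply by 1.142397: (0.386211, 0.000000). P_5(cos γ) = 0.386211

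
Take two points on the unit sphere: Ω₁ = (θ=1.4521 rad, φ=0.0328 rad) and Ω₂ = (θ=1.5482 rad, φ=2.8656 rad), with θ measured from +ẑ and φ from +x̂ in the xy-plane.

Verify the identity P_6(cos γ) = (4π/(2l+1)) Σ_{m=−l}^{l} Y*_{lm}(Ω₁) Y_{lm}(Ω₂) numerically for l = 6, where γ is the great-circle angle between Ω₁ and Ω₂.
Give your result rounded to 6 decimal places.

0.108165

Expand P_6 via completeness: Σ_{m} conj(Y_{6,m}) at Ω₁ times Y_{6,m} at Ω₂ —
  [-6]  conj(Y_{6,-6})(Ω₁) = 0.45411 + 0.09054j ; Y_{6,-6}(Ω₂) = -0.04103 + 0.48060j ; Δ = -0.06214 + 0.21453j
  [-5]  conj(Y_{6,-5})(Ω₁) = 0.18873 + 0.03123j ; Y_{6,-5}(Ω₂) = -0.00716 - 0.03708j ; Δ = -0.00019 - 0.00722j
  [-4]  conj(Y_{6,-4})(Ω₁) = -0.29082 - 0.03838j ; Y_{6,-4}(Ω₂) = -0.15951 - 0.31649j ; Δ = 0.03424 + 0.09816j
  [-3]  conj(Y_{6,-3})(Ω₁) = -0.21387 - 0.02111j ; Y_{6,-3}(Ω₂) = 0.02979 + 0.03244j ; Δ = -0.00569 - 0.00757j
  [-2]  conj(Y_{6,-2})(Ω₁) = 0.24164 + 0.01587j ; Y_{6,-2}(Ω₂) = 0.27464 + 0.16913j ; Δ = 0.06368 + 0.04523j
  [-1]  conj(Y_{6,-1})(Ω₁) = 0.22203 + 0.00729j ; Y_{6,-1}(Ω₂) = -0.04463 - 0.01264j ; Δ = -0.00982 - 0.00313j
  [+0]  conj(Y_{6,0})(Ω₁) = -0.22814 + 0.00000j ; Y_{6,0}(Ω₂) = -0.31444 + 0.00000j ; Δ = 0.07174 + 0.00000j
  [+1]  conj(Y_{6,1})(Ω₁) = -0.22203 + 0.00729j ; Y_{6,1}(Ω₂) = 0.04463 - 0.01264j ; Δ = -0.00982 + 0.00313j
  [+2]  conj(Y_{6,2})(Ω₁) = 0.24164 - 0.01587j ; Y_{6,2}(Ω₂) = 0.27464 - 0.16913j ; Δ = 0.06368 - 0.04523j
  [+3]  conj(Y_{6,3})(Ω₁) = 0.21387 - 0.02111j ; Y_{6,3}(Ω₂) = -0.02979 + 0.03244j ; Δ = -0.00569 + 0.00757j
  [+4]  conj(Y_{6,4})(Ω₁) = -0.29082 + 0.03838j ; Y_{6,4}(Ω₂) = -0.15951 + 0.31649j ; Δ = 0.03424 - 0.09816j
  [+5]  conj(Y_{6,5})(Ω₁) = -0.18873 + 0.03123j ; Y_{6,5}(Ω₂) = 0.00716 - 0.03708j ; Δ = -0.00019 + 0.00722j
  [+6]  conj(Y_{6,6})(Ω₁) = 0.45411 - 0.09054j ; Y_{6,6}(Ω₂) = -0.04103 - 0.48060j ; Δ = -0.06214 - 0.21453j
Accumulated sum 0.11190 + 0.00000j; after 4π/(2l+1) scaling, 0.10816 + 0.00000j ⇒ P_6 = 0.108165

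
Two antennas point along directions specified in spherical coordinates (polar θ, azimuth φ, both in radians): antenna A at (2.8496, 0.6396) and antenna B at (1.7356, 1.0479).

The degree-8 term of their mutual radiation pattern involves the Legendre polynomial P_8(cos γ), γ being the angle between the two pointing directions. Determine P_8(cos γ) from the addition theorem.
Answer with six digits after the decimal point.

Summing Y*_{l m}(θ₁,φ₁)·Y_{l m}(θ₂,φ₂) over m ∈ [−8, 8]; prefactor 4π/(2·8+1) = 0.739198:
  m=-8: Y*=+0.000010-0.000022i  Y=-0.233314-0.398918i  product -0.000011+0.000001i
  m=-7: Y*=+0.000075+0.000314i  Y=-0.152407+0.267000i  product -0.000095-0.000028i
  m=-6: Y*=-0.002097-0.001752i  Y=-0.206805+0.000872i  product +0.000435+0.000360i
  m=-5: Y*=+0.016531+0.000933i  Y=+0.162742+0.279604i  product +0.002429+0.004774i
  m=-4: Y*=-0.061713+0.040714i  Y=-0.055352+0.096498i  product -0.000513-0.008209i
  m=-3: Y*=+0.081374-0.224313i  Y=+0.320286-0.000675i  product +0.025911-0.071899i
  m=-2: Y*=+0.148283+0.494026i  Y=+0.033446+0.057742i  product -0.023567+0.025085i
  m=-1: Y*=-0.472336-0.351381i  Y=+0.157961-0.274041i  product -0.170903+0.073935i
  m=+0: Y*=-0.046957-0.000000i  Y=+0.053396+0.000000i  product -0.002507-0.000000i
  m=+1: Y*=+0.472336-0.351381i  Y=-0.157961-0.274041i  product -0.170903-0.073935i
  m=+2: Y*=+0.148283-0.494026i  Y=+0.033446-0.057742i  product -0.023567-0.025085i
  m=+3: Y*=-0.081374-0.224313i  Y=-0.320286-0.000675i  product +0.025911+0.071899i
  m=+4: Y*=-0.061713-0.040714i  Y=-0.055352-0.096498i  product -0.000513+0.008209i
  m=+5: Y*=-0.016531+0.000933i  Y=-0.162742+0.279604i  product +0.002429-0.004774i
  m=+6: Y*=-0.002097+0.001752i  Y=-0.206805-0.000872i  product +0.000435-0.000360i
  m=+7: Y*=-0.000075+0.000314i  Y=+0.152407+0.267000i  product -0.000095+0.000028i
  m=+8: Y*=+0.000010+0.000022i  Y=-0.233314+0.398918i  product -0.000011-0.000001i
Total Σ_m = -0.335135+0.000000i. Multiply by 0.739198: -0.247731+0.000000i. P_8(cos γ) = -0.247731

-0.247731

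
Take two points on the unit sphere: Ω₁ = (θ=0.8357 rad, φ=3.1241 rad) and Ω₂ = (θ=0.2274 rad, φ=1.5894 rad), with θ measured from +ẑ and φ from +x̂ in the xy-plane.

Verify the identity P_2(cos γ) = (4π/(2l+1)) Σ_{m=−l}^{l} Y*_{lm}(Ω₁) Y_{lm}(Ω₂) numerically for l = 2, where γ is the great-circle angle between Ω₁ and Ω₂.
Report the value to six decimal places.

0.152268

Term-by-term m-sum for l=2 (normalisation 4π/5 = 2.513274):
  term(m=-2) = (-0.004162, 0.000301)   from Y*(Ω₁)=(0.212405, -0.007434), Y(Ω₂)=(-0.019619, 0.000730)
  term(m=-1) = (0.002353, 0.065170)   from Y*(Ω₁)=(-0.384262, 0.006722), Y(Ω₂)=(-0.003157, -0.169654)
  term(m=+0) = (0.064202, 0.000000)   from Y*(Ω₁)=(0.110182, -0.000000), Y(Ω₂)=(0.582693, 0.000000)
  term(m=+1) = (0.002353, -0.065170)   from Y*(Ω₁)=(0.384262, 0.006722), Y(Ω₂)=(0.003157, -0.169654)
  term(m=+2) = (-0.004162, -0.000301)   from Y*(Ω₁)=(0.212405, 0.007434), Y(Ω₂)=(-0.019619, -0.000730)
Accumulated sum (0.060586, -0.000000); after 4π/(2l+1) scaling, (0.152268, -0.000000) ⇒ P_2 = 0.152268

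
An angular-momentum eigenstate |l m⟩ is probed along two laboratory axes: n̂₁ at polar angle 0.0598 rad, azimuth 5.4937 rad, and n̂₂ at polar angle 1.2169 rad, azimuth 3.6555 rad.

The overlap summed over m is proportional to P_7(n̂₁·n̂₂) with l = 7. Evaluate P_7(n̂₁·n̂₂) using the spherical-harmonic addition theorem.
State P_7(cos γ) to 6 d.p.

-0.170281

Expand P_7 via completeness: Σ_{m} conj(Y_{7,m}) at Ω₁ times Y_{7,m} at Ω₂ —
  term(m=-7) = +0.000000+0.000000i   from Y*(Ω₁)=+0.000000+0.000000i, Y(Ω₂)=+0.286920-0.140642i
  term(m=-6) = +0.000000-0.000000i   from Y*(Ω₁)=+0.000000+0.000000i, Y(Ω₂)=-0.440966-0.025671i
  term(m=-5) = -0.000000+0.000000i   from Y*(Ω₁)=-0.000002+0.000002i, Y(Ω₂)=+0.125763+0.080975i
  term(m=-4) = -0.000013-0.000023i   from Y*(Ω₁)=-0.000093+0.000002i, Y(Ω₂)=+0.132026+0.250634i
  term(m=-3) = -0.000352+0.000340i   from Y*(Ω₁)=-0.001339-0.001307i, Y(Ω₂)=+0.007602-0.261410i
  term(m=-2) = -0.004178-0.002475i   from Y*(Ω₁)=-0.000216-0.026426i, Y(Ω₂)=+0.094946-0.157328i
  term(m=-1) = -0.018184+0.066375i   from Y*(Ω₁)=+0.167927-0.169305i, Y(Ω₂)=-0.251324+0.141872i
  term(m=+0) = -0.157804+0.000000i   from Y*(Ω₁)=+1.038523-0.000000i, Y(Ω₂)=-0.151950+0.000000i
  term(m=+1) = -0.018184-0.066375i   from Y*(Ω₁)=-0.167927-0.169305i, Y(Ω₂)=+0.251324+0.141872i
  term(m=+2) = -0.004178+0.002475i   from Y*(Ω₁)=-0.000216+0.026426i, Y(Ω₂)=+0.094946+0.157328i
  term(m=+3) = -0.000352-0.000340i   from Y*(Ω₁)=+0.001339-0.001307i, Y(Ω₂)=-0.007602-0.261410i
  term(m=+4) = -0.000013+0.000023i   from Y*(Ω₁)=-0.000093-0.000002i, Y(Ω₂)=+0.132026-0.250634i
  term(m=+5) = -0.000000-0.000000i   from Y*(Ω₁)=+0.000002+0.000002i, Y(Ω₂)=-0.125763+0.080975i
  term(m=+6) = +0.000000+0.000000i   from Y*(Ω₁)=+0.000000-0.000000i, Y(Ω₂)=-0.440966+0.025671i
  term(m=+7) = +0.000000-0.000000i   from Y*(Ω₁)=-0.000000+0.000000i, Y(Ω₂)=-0.286920-0.140642i
Total Σ_m = -0.203258+0.000000i. Multiply by 0.837758: -0.170281+0.000000i. P_7(cos γ) = -0.170281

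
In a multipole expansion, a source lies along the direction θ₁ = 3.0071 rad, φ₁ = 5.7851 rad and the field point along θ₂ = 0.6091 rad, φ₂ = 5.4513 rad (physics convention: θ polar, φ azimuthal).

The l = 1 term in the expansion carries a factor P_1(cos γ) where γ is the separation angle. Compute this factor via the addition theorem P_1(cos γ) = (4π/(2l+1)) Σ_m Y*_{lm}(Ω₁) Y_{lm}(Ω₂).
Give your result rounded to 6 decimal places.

-0.740276

Expand P_1 via completeness: Σ_{m} conj(Y_{1,m}) at Ω₁ times Y_{1,m} at Ω₂ —
  [-1]  conj(Y_{1,-1})(Ω₁) = (0.040698, -0.022132) ; Y_{1,-1}(Ω₂) = (0.133126, 0.146116) ; Δ = (0.008652, 0.003000)
  [+0]  conj(Y_{1,0})(Ω₁) = (-0.484190, -0.000000) ; Y_{1,0}(Ω₂) = (0.400734, 0.000000) ; Δ = (-0.194031, -0.000000)
  [+1]  conj(Y_{1,1})(Ω₁) = (-0.040698, -0.022132) ; Y_{1,1}(Ω₂) = (-0.133126, 0.146116) ; Δ = (0.008652, -0.003000)
Accumulated sum (-0.176728, 0.000000); after 4π/(2l+1) scaling, (-0.740276, 0.000000) ⇒ P_1 = -0.740276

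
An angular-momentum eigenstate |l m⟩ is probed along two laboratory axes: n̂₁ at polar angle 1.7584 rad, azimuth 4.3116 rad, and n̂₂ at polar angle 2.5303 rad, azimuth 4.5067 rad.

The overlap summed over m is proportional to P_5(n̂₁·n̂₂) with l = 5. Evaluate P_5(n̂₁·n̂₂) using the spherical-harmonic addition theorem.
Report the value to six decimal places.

Addition theorem: P_5(cos γ) = (4π/11) Σ_m Y*_{lm}(Ω₁) Y_{lm}(Ω₂), m = −5…5:
  term(m=-5) = 0.00688 - 0.01017j   from Y*(Ω₁)=-0.38559 + 0.17831j, Y(Ω₂)=-0.02475 + 0.01492j
  term(m=-4) = 0.02363 - 0.02340j   from Y*(Ω₁)=0.00825 + 0.25489j, Y(Ω₂)=-0.08870 - 0.09559j
  term(m=-3) = -0.06186 + 0.04100j   from Y*(Ω₁)=-0.21023 - 0.08116j, Y(Ω₂)=0.19056 - 0.26858j
  term(m=-2) = -0.11689 + 0.04808j   from Y*(Ω₁)=-0.19007 + 0.19632j, Y(Ω₂)=0.42396 + 0.18496j
  term(m=-1) = 0.03225 - 0.00637j   from Y*(Ω₁)=-0.06610 - 0.15600j, Y(Ω₂)=-0.03963 + 0.18993j
  term(m=+0) = -0.09534 + 0.00000j   from Y*(Ω₁)=-0.27573 + 0.00000j, Y(Ω₂)=0.34578 + 0.00000j
  term(m=+1) = 0.03225 + 0.00637j   from Y*(Ω₁)=0.06610 - 0.15600j, Y(Ω₂)=0.03963 + 0.18993j
  term(m=+2) = -0.11689 - 0.04808j   from Y*(Ω₁)=-0.19007 - 0.19632j, Y(Ω₂)=0.42396 - 0.18496j
  term(m=+3) = -0.06186 - 0.04100j   from Y*(Ω₁)=0.21023 - 0.08116j, Y(Ω₂)=-0.19056 - 0.26858j
  term(m=+4) = 0.02363 + 0.02340j   from Y*(Ω₁)=0.00825 - 0.25489j, Y(Ω₂)=-0.08870 + 0.09559j
  term(m=+5) = 0.00688 + 0.01017j   from Y*(Ω₁)=0.38559 + 0.17831j, Y(Ω₂)=0.02475 + 0.01492j
Total Σ_m = -0.32732 - 0.00000j. Multiply by 1.142397: -0.37392 - 0.00000j. P_5(cos γ) = -0.373925

-0.373925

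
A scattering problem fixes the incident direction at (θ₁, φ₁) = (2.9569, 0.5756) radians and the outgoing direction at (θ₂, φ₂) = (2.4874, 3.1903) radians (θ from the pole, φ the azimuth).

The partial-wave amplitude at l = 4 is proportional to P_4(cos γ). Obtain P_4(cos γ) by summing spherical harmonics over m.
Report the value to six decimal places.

Addition theorem: P_4(cos γ) = (4π/9) Σ_m Y*_{lm}(Ω₁) Y_{lm}(Ω₂), m = −4…4:
  term(m=-4) = -0.00002 + 0.00003j   from Y*(Ω₁)=-0.00034 + 0.00037j, Y(Ω₂)=0.05953 - 0.01175j
  term(m=-3) = 0.00002 - 0.00171j   from Y*(Ω₁)=0.00118 - 0.00753j, Y(Ω₂)=0.22143 - 0.03259j
  term(m=-2) = 0.01357 + 0.02386j   from Y*(Ω₁)=0.02649 + 0.05939j, Y(Ω₂)=0.42015 - 0.04106j
  term(m=-1) = -0.08937 - 0.05199j   from Y*(Ω₁)=-0.26965 - 0.17498j, Y(Ω₂)=0.32126 - 0.01566j
  term(m=+0) = -0.15070 + 0.00000j   from Y*(Ω₁)=0.70779 + 0.00000j, Y(Ω₂)=-0.21291 + 0.00000j
  term(m=+1) = -0.08937 + 0.05199j   from Y*(Ω₁)=0.26965 - 0.17498j, Y(Ω₂)=-0.32126 - 0.01566j
  term(m=+2) = 0.01357 - 0.02386j   from Y*(Ω₁)=0.02649 - 0.05939j, Y(Ω₂)=0.42015 + 0.04106j
  term(m=+3) = 0.00002 + 0.00171j   from Y*(Ω₁)=-0.00118 - 0.00753j, Y(Ω₂)=-0.22143 - 0.03259j
  term(m=+4) = -0.00002 - 0.00003j   from Y*(Ω₁)=-0.00034 - 0.00037j, Y(Ω₂)=0.05953 + 0.01175j
Σ over m = -0.30229 + 0.00000j; ×(4π/9) → -0.42208 + 0.00000j. Real part: -0.422076

-0.422076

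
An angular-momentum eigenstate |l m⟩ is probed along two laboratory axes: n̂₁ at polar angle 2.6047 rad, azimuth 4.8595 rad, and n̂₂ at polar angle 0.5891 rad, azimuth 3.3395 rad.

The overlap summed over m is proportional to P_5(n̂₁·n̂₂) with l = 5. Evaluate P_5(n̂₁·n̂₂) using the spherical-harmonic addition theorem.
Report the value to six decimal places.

0.365245

Summing Y*_{l m}(θ₁,φ₁)·Y_{l m}(θ₂,φ₂) over m ∈ [−5, 5]; prefactor 4π/(2·5+1) = 1.142397:
  m=-5: Y*=0.01090 - 0.01205j  Y=-0.01349 + 0.02054j  product 0.00010 + 0.00039j
  m=-4: Y*=-0.07179 - 0.04791j  Y=0.08172 - 0.08274j  product -0.00983 + 0.00203j
  m=-3: Y*=-0.11162 + 0.23628j  Y=-0.25681 + 0.17334j  product -0.01229 - 0.08003j
  m=-2: Y*=0.44306 + 0.13426j  Y=0.43102 - 0.18011j  product 0.21515 - 0.02193j
  m=-1: Y*=0.05072 - 0.34229j  Y=-0.23686 + 0.04750j  product 0.00424 + 0.08348j
  m=+0: Y*=0.23498 + 0.00000j  Y=-0.31930 + 0.00000j  product -0.07503 + 0.00000j
  m=+1: Y*=-0.05072 - 0.34229j  Y=0.23686 + 0.04750j  product 0.00424 - 0.08348j
  m=+2: Y*=0.44306 - 0.13426j  Y=0.43102 + 0.18011j  product 0.21515 + 0.02193j
  m=+3: Y*=0.11162 + 0.23628j  Y=0.25681 + 0.17334j  product -0.01229 + 0.08003j
  m=+4: Y*=-0.07179 + 0.04791j  Y=0.08172 + 0.08274j  product -0.00983 - 0.00203j
  m=+5: Y*=-0.01090 - 0.01205j  Y=0.01349 + 0.02054j  product 0.00010 - 0.00039j
Σ over m = 0.31972 - 0.00000j; ×(4π/11) → 0.36524 - 0.00000j. Real part: 0.365245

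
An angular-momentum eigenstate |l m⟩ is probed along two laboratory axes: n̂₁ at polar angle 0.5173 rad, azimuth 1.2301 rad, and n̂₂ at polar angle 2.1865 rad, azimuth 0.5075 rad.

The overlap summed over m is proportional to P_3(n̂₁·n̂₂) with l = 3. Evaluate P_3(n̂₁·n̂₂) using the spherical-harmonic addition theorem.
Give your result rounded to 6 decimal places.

Term-by-term m-sum for l=3 (normalisation 4π/7 = 1.795196):
  [-3]  conj(Y_{3,-3})(Ω₁) = -0.043054-0.026320i ; Y_{3,-3}(Ω₂) = +0.010959-0.226735i ; Δ = -0.006439+0.009473i
  [-2]  conj(Y_{3,-2})(Ω₁) = -0.168729+0.136833i ; Y_{3,-2}(Ω₂) = -0.207546+0.334154i ; Δ = -0.010704-0.084781i
  [-1]  conj(Y_{3,-1})(Ω₁) = +0.148313+0.418347i ; Y_{3,-1}(Ω₂) = +0.153964-0.085616i ; Δ = +0.058652+0.051712i
  [+0]  conj(Y_{3,0})(Ω₁) = +0.252076-0.000000i ; Y_{3,0}(Ω₂) = +0.287135+0.000000i ; Δ = +0.072380+0.000000i
  [+1]  conj(Y_{3,1})(Ω₁) = -0.148313+0.418347i ; Y_{3,1}(Ω₂) = -0.153964-0.085616i ; Δ = +0.058652-0.051712i
  [+2]  conj(Y_{3,2})(Ω₁) = -0.168729-0.136833i ; Y_{3,2}(Ω₂) = -0.207546-0.334154i ; Δ = -0.010704+0.084781i
  [+3]  conj(Y_{3,3})(Ω₁) = +0.043054-0.026320i ; Y_{3,3}(Ω₂) = -0.010959-0.226735i ; Δ = -0.006439-0.009473i
Σ over m = +0.155396-0.000000i; ×(4π/7) → +0.278967-0.000000i. Real part: 0.278967

0.278967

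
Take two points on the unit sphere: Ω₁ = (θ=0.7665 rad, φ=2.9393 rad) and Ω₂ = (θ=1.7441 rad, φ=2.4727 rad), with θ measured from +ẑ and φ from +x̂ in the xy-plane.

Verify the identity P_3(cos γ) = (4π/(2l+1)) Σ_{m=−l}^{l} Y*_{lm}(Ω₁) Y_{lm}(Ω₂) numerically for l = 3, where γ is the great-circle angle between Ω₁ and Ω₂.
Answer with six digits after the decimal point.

Expand P_3 via completeness: Σ_{m} conj(Y_{3,m}) at Ω₁ times Y_{3,m} at Ω₂ —
  term(m=-3) = (0.009447, 0.054709)   from Y*(Ω₁)=(-0.114367, 0.079403), Y(Ω₂)=(0.168358, -0.361470)
  term(m=-2) = (-0.036050, -0.048662)   from Y*(Ω₁)=(0.325586, -0.139419), Y(Ω₂)=(-0.039483, -0.166368)
  term(m=-1) = (-0.086511, -0.043575)   from Y*(Ω₁)=(-0.350134, 0.071812), Y(Ω₂)=(0.212610, 0.168058)
  term(m=+0) = (-0.020002, -0.000000)   from Y*(Ω₁)=(-0.109013, -0.000000), Y(Ω₂)=(0.183482, 0.000000)
  term(m=+1) = (-0.086511, 0.043575)   from Y*(Ω₁)=(0.350134, 0.071812), Y(Ω₂)=(-0.212610, 0.168058)
  term(m=+2) = (-0.036050, 0.048662)   from Y*(Ω₁)=(0.325586, 0.139419), Y(Ω₂)=(-0.039483, 0.166368)
  term(m=+3) = (0.009447, -0.054709)   from Y*(Ω₁)=(0.114367, 0.079403), Y(Ω₂)=(-0.168358, -0.361470)
Total Σ_m = (-0.246228, 0.000000). Multiply by 1.795196: (-0.442028, 0.000000). P_3(cos γ) = -0.442028

-0.442028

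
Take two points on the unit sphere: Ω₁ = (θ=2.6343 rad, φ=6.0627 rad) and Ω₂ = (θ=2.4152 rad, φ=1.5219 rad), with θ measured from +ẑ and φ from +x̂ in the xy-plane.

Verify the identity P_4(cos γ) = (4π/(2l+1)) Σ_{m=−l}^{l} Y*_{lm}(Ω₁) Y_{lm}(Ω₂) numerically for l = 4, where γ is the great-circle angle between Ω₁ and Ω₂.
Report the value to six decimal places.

-0.406784

Addition theorem: P_4(cos γ) = (4π/9) Σ_m Y*_{lm}(Ω₁) Y_{lm}(Ω₂), m = −4…4:
  m=-4: Y*=(0.015669, -0.019029)  Y=(0.084474, 0.016736)  product (0.001642, -0.001345)
  m=-3: Y*=(-0.098985, 0.077054)  Y=(0.040072, -0.271211)  product (0.016931, 0.029934)
  m=-2: Y*=(0.310438, -0.146516)  Y=(-0.427679, -0.041958)  product (-0.138915, 0.049637)
  m=-1: Y*=(-0.460246, 0.103154)  Y=(-0.010472, 0.213990)  product (-0.017255, -0.099568)
  m=+0: Y*=(0.053848, -0.000000)  Y=(-0.299835, 0.000000)  product (-0.016146, 0.000000)
  m=+1: Y*=(0.460246, 0.103154)  Y=(0.010472, 0.213990)  product (-0.017255, 0.099568)
  m=+2: Y*=(0.310438, 0.146516)  Y=(-0.427679, 0.041958)  product (-0.138915, -0.049637)
  m=+3: Y*=(0.098985, 0.077054)  Y=(-0.040072, -0.271211)  product (0.016931, -0.029934)
  m=+4: Y*=(0.015669, 0.019029)  Y=(0.084474, -0.016736)  product (0.001642, 0.001345)
Σ over m = (-0.291338, 0.000000); ×(4π/9) → (-0.406784, 0.000000). Real part: -0.406784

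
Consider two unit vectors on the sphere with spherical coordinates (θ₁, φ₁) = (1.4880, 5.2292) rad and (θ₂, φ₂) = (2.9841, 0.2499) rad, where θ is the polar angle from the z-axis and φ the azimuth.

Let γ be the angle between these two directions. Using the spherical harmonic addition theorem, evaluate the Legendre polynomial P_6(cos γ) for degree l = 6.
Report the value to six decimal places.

-0.301814

Addition theorem: P_6(cos γ) = (4π/13) Σ_m Y*_{lm}(Ω₁) Y_{lm}(Ω₂), m = −6…6:
  m=-6: (0.472847, -0.019268) × (0.000001, -0.000007) = (0.000000, -0.000003)  (running Σ = (0.000000, -0.000003))
  m=-5: (0.071980, 0.115441) × (-0.000050, 0.000149) = (-0.000021, 0.000005)  (running Σ = (-0.000021, 0.000002))
  m=-4: (0.155009, -0.286154) × (0.001136, -0.001767) = (-0.000330, -0.000599)  (running Σ = (-0.000350, -0.000597))
  m=-3: (0.155914, -0.003175) × (-0.014042, 0.013073) = (-0.002148, 0.002083)  (running Σ = (-0.002498, 0.001486))
  m=-2: (-0.145399, -0.244125) × (0.104348, -0.056978) = (-0.029082, -0.017189)  (running Σ = (-0.031580, -0.015704))
  m=-1: (0.080469, -0.141588) × (-0.441142, 0.112595) = (-0.019556, 0.071521)  (running Σ = (-0.051136, 0.055817))
  m=0: (-0.273125, -0.000000) × (0.768716, 0.000000) = (-0.209956, -0.000000)  (running Σ = (-0.261092, 0.055817))
  m=1: (-0.080469, -0.141588) × (0.441142, 0.112595) = (-0.019556, -0.071521)  (running Σ = (-0.280649, -0.015704))
  m=2: (-0.145399, 0.244125) × (0.104348, 0.056978) = (-0.029082, 0.017189)  (running Σ = (-0.309731, 0.001486))
  m=3: (-0.155914, -0.003175) × (0.014042, 0.013073) = (-0.002148, -0.002083)  (running Σ = (-0.311878, -0.000597))
  m=4: (0.155009, 0.286154) × (0.001136, 0.001767) = (-0.000330, 0.000599)  (running Σ = (-0.312208, 0.000002))
  m=5: (-0.071980, 0.115441) × (0.000050, 0.000149) = (-0.000021, -0.000005)  (running Σ = (-0.312229, -0.000003))
  m=6: (0.472847, 0.019268) × (0.000001, 0.000007) = (0.000000, 0.000003)  (running Σ = (-0.312229, 0.000000))
Total Σ_m = (-0.312229, 0.000000). Multiply by 0.966644: (-0.301814, 0.000000). P_6(cos γ) = -0.301814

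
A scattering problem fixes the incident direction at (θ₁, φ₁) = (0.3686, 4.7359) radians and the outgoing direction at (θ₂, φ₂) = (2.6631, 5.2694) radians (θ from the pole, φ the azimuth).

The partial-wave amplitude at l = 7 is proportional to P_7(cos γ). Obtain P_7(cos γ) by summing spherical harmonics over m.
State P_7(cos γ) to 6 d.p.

Addition theorem: P_7(cos γ) = (4π/15) Σ_m Y*_{lm}(Ω₁) Y_{lm}(Ω₂), m = −7…7:
  term(m=-7) = -0.00000 + 0.00000j   from Y*(Ω₁)=-0.00006 + 0.00039j, Y(Ω₂)=0.00151 + 0.00159j
  term(m=-6) = 0.00006 - 0.00000j   from Y*(Ω₁)=-0.00378 - 0.00054j, Y(Ω₂)=-0.01551 + 0.00315j
  term(m=-5) = -0.00144 - 0.00074j   from Y*(Ω₁)=0.00269 - 0.02282j, Y(Ω₂)=0.02450 - 0.06578j
  term(m=-4) = 0.01086 + 0.01720j   from Y*(Ω₁)=0.09548 + 0.00901j, Y(Ω₂)=0.12958 + 0.16792j
  term(m=-3) = -0.00356 - 0.11968j   from Y*(Ω₁)=-0.01964 + 0.27798j, Y(Ω₂)=-0.42752 + 0.04300j
  term(m=-2) = -0.12704 + 0.23047j   from Y*(Ω₁)=-0.52164 - 0.02455j, Y(Ω₂)=0.22226 - 0.45227j
  term(m=-1) = 0.04647 - 0.02745j   from Y*(Ω₁)=0.01100 - 0.46767j, Y(Ω₂)=0.06100 + 0.09794j
  term(m=+0) = -0.08235 + 0.00000j   from Y*(Ω₁)=-0.18913 + 0.00000j, Y(Ω₂)=0.43540 + 0.00000j
  term(m=+1) = 0.04647 + 0.02745j   from Y*(Ω₁)=-0.01100 - 0.46767j, Y(Ω₂)=-0.06100 + 0.09794j
  term(m=+2) = -0.12704 - 0.23047j   from Y*(Ω₁)=-0.52164 + 0.02455j, Y(Ω₂)=0.22226 + 0.45227j
  term(m=+3) = -0.00356 + 0.11968j   from Y*(Ω₁)=0.01964 + 0.27798j, Y(Ω₂)=0.42752 + 0.04300j
  term(m=+4) = 0.01086 - 0.01720j   from Y*(Ω₁)=0.09548 - 0.00901j, Y(Ω₂)=0.12958 - 0.16792j
  term(m=+5) = -0.00144 + 0.00074j   from Y*(Ω₁)=-0.00269 - 0.02282j, Y(Ω₂)=-0.02450 - 0.06578j
  term(m=+6) = 0.00006 + 0.00000j   from Y*(Ω₁)=-0.00378 + 0.00054j, Y(Ω₂)=-0.01551 - 0.00315j
  term(m=+7) = -0.00000 - 0.00000j   from Y*(Ω₁)=0.00006 + 0.00039j, Y(Ω₂)=-0.00151 + 0.00159j
Accumulated sum -0.23163 + 0.00000j; after 4π/(2l+1) scaling, -0.19405 + 0.00000j ⇒ P_7 = -0.194048

-0.194048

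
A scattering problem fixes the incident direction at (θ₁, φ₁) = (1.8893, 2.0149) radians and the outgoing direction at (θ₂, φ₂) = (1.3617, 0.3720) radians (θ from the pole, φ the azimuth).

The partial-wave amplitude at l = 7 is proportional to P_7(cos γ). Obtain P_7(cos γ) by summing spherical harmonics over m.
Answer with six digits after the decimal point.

Summing Y*_{l m}(θ₁,φ₁)·Y_{l m}(θ₂,φ₂) over m ∈ [−7, 7]; prefactor 4π/(2·7+1) = 0.837758:
  m=-7: 0.01145 + 0.34825j × -0.36815 - 0.21948j = 0.07222 - 0.13072j  (running Σ = 0.07222 - 0.13072j)
  m=-6: -0.38190 + 0.19735j × -0.20897 - 0.26858j = 0.13281 + 0.06133j  (running Σ = 0.20503 - 0.06939j)
  m=-5: -0.06203 - 0.04712j × 0.04123 + 0.13857j = 0.00397 - 0.01054j  (running Σ = 0.20900 - 0.07993j)
  m=-4: -0.06585 + 0.31573j × -0.02815 + 0.33916j = -0.10523 - 0.03122j  (running Σ = 0.10377 - 0.11115j)
  m=-3: -0.19309 + 0.04694j × 0.01918 - 0.03923j = -0.00186 + 0.00848j  (running Σ = 0.10191 - 0.10267j)
  m=-2: 0.15578 + 0.19162j × 0.24068 - 0.22154j = 0.07994 + 0.01161j  (running Σ = 0.18185 - 0.09106j)
  m=-1: -0.10120 + 0.21269j × -0.00395 + 0.00154j = 0.00007 - 0.00100j  (running Σ = 0.18193 - 0.09206j)
  m=0: 0.22175 + 0.00000j × -0.32146 + 0.00000j = -0.07128 + 0.00000j  (running Σ = 0.11064 - 0.09206j)
  m=1: 0.10120 + 0.21269j × 0.00395 + 0.00154j = 0.00007 + 0.00100j  (running Σ = 0.11071 - 0.09106j)
  m=2: 0.15578 - 0.19162j × 0.24068 + 0.22154j = 0.07994 - 0.01161j  (running Σ = 0.19066 - 0.10267j)
  m=3: 0.19309 + 0.04694j × -0.01918 - 0.03923j = -0.00186 - 0.00848j  (running Σ = 0.18880 - 0.11115j)
  m=4: -0.06585 - 0.31573j × -0.02815 - 0.33916j = -0.10523 + 0.03122j  (running Σ = 0.08357 - 0.07993j)
  m=5: 0.06203 - 0.04712j × -0.04123 + 0.13857j = 0.00397 + 0.01054j  (running Σ = 0.08754 - 0.06939j)
  m=6: -0.38190 - 0.19735j × -0.20897 + 0.26858j = 0.13281 - 0.06133j  (running Σ = 0.22035 - 0.13072j)
  m=7: -0.01145 + 0.34825j × 0.36815 - 0.21948j = 0.07222 + 0.13072j  (running Σ = 0.29257 + 0.00000j)
Accumulated sum 0.29257 + 0.00000j; after 4π/(2l+1) scaling, 0.24510 + 0.00000j ⇒ P_7 = 0.245100

0.245100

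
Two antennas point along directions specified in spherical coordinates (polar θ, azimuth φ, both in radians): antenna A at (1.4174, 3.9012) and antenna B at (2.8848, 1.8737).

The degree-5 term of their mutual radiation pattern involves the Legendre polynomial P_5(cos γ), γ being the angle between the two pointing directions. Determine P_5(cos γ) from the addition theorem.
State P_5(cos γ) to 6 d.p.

Summing Y*_{l m}(θ₁,φ₁)·Y_{l m}(θ₂,φ₂) over m ∈ [−5, 5]; prefactor 4π/(2·5+1) = 1.142397:
  m=-5: Y*=0.34659 + 0.26702j  Y=-0.00049 - 0.00003j  product -0.00016 - 0.00014j
  m=-4: Y*=-0.21277 + 0.02203j  Y=-0.00208 + 0.00553j  product 0.00032 - 0.00122j
  m=-3: Y*=-0.17152 + 0.20035j  Y=0.03317 + 0.02585j  product -0.01087 + 0.00221j
  m=-2: Y*=-0.01213 - 0.23488j  Y=0.15702 - 0.10877j  product -0.02745 - 0.03556j
  m=-1: Y*=-0.15712 - 0.14922j  Y=-0.15241 - 0.48769j  product -0.04883 + 0.09937j
  m=+0: Y*=0.23945 + 0.00000j  Y=-0.52597 + 0.00000j  product -0.12594 + 0.00000j
  m=+1: Y*=0.15712 - 0.14922j  Y=0.15241 - 0.48769j  product -0.04883 - 0.09937j
  m=+2: Y*=-0.01213 + 0.23488j  Y=0.15702 + 0.10877j  product -0.02745 + 0.03556j
  m=+3: Y*=0.17152 + 0.20035j  Y=-0.03317 + 0.02585j  product -0.01087 - 0.00221j
  m=+4: Y*=-0.21277 - 0.02203j  Y=-0.00208 - 0.00553j  product 0.00032 + 0.00122j
  m=+5: Y*=-0.34659 + 0.26702j  Y=0.00049 - 0.00003j  product -0.00016 + 0.00014j
Total Σ_m = -0.29992 + 0.00000j. Multiply by 1.142397: -0.34263 + 0.00000j. P_5(cos γ) = -0.342626

-0.342626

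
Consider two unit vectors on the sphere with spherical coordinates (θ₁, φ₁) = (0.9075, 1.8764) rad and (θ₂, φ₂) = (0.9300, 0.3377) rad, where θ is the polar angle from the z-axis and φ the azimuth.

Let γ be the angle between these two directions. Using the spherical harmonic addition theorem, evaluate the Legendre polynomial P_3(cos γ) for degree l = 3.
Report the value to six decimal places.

-0.436108

Term-by-term m-sum for l=3 (normalisation 4π/7 = 1.795196):
  m=-3: Y*=+0.162006-0.124179i  Y=+0.113742-0.182354i  product -0.004218-0.043667i
  m=-2: Y*=-0.319965-0.224205i  Y=+0.306416-0.245464i  product -0.153077+0.009840i
  m=-1: Y*=-0.068614+0.217487i  Y=+0.192377-0.067554i  product +0.001492+0.046475i
  m=+0: Y*=-0.253773-0.000000i  Y=-0.270611+0.000000i  product +0.068674+0.000000i
  m=+1: Y*=+0.068614+0.217487i  Y=-0.192377-0.067554i  product +0.001492-0.046475i
  m=+2: Y*=-0.319965+0.224205i  Y=+0.306416+0.245464i  product -0.153077-0.009840i
  m=+3: Y*=-0.162006-0.124179i  Y=-0.113742-0.182354i  product -0.004218+0.043667i
Total Σ_m = -0.242931+0.000000i. Multiply by 1.795196: -0.436108+0.000000i. P_3(cos γ) = -0.436108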